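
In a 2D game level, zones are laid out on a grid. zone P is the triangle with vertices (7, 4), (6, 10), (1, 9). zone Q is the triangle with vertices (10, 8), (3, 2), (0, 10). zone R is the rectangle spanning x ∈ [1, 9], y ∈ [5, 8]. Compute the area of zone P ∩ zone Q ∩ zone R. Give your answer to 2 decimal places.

7.71

The intersection is the polygon with vertices (6.5,5), (5.8,5), (2.2,8), (6.333,8), (6.792,5.25).
By the shoelace formula its area is 7.71.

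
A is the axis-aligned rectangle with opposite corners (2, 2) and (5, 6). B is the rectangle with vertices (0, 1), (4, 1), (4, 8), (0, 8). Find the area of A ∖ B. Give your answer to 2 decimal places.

|A∩B|: x∈[2,4], y∈[2,6] → 2·4 = 8.
|A| = 12.
|A ∖ B| = |A| − |A∩B| = 12 − 8 = 4.00.

4.00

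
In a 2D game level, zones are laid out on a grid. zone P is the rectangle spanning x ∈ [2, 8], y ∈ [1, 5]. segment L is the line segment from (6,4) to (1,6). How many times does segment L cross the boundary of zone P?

The segment meets the boundary at (3.5,5).

1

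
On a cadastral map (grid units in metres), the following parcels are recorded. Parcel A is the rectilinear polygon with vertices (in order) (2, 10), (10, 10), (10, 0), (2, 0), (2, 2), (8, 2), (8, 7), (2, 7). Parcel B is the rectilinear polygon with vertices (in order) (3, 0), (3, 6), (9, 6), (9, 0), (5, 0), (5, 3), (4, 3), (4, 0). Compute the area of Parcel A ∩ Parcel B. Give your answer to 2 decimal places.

14.00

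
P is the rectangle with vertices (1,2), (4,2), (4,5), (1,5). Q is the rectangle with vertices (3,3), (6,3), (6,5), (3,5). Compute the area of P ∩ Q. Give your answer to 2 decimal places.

|P∩Q|: x∈[3,4], y∈[3,5] → 1·2 = 2.

2.00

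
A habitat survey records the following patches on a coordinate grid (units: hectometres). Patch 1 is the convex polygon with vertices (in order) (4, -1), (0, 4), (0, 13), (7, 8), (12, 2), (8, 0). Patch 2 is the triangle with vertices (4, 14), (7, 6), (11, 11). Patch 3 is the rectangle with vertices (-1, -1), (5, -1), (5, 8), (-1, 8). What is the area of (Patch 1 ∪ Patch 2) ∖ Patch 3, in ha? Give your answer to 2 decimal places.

|Patch 1 ∪ Patch 2| = 112.1593.
|(Patch 1 ∪ Patch 2) ∩ Patch 3| = 34.875.
|(Patch 1 ∪ Patch 2) ∖ Patch 3| = 112.1593 − 34.875 = 77.28.

77.28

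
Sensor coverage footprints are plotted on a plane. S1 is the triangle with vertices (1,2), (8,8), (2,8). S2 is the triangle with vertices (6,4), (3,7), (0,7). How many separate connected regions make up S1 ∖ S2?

S1 ∖ S2 splits into 2 disjoint pieces (area 5.9028, area 8.891).

2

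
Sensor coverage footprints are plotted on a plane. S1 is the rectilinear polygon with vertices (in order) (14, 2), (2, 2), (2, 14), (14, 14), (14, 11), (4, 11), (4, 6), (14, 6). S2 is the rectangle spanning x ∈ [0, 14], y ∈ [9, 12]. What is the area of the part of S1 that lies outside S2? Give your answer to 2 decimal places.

|S1| = 94, |S1∩S2| = 16.
|S1 ∖ S2| = |S1| − |S1∩S2| = 94 − 16 = 78.00.

78.00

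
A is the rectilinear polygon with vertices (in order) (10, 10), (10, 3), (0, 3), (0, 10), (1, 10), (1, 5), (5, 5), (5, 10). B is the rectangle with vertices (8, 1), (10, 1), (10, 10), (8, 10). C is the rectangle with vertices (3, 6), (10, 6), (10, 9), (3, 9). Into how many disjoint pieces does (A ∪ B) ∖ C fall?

(A ∪ B) ∖ C splits into 2 disjoint pieces (area 34, area 5).

2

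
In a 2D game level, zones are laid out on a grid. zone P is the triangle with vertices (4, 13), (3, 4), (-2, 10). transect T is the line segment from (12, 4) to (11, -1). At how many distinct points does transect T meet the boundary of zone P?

0

The segment lies entirely outside zone P and never meets its boundary.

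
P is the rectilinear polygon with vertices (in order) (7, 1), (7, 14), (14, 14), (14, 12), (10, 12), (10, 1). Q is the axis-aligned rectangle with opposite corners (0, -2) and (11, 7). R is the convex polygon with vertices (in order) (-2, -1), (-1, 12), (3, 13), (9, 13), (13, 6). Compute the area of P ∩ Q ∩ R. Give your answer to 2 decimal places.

The intersection is the polygon with vertices (10,7), (10,4.6), (7,3.2), (7,7).
By the shoelace formula its area is 9.30.

9.30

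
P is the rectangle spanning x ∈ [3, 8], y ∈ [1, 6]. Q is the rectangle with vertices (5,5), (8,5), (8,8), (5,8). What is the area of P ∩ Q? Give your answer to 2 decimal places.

|P∩Q|: x∈[5,8], y∈[5,6] → 3·1 = 3.

3.00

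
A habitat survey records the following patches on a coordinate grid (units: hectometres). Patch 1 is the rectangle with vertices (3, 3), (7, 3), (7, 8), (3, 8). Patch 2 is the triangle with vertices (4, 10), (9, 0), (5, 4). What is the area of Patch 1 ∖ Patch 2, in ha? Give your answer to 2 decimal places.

13.17

|Patch 1| = 20, |Patch 1∩Patch 2| = 6.8333.
|Patch 1 ∖ Patch 2| = |Patch 1| − |Patch 1∩Patch 2| = 20 − 6.8333 = 13.17.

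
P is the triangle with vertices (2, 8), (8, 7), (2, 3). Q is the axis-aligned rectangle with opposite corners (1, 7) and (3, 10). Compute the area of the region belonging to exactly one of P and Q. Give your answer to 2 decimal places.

19.17

|P| = 15, |Q| = 6, |P∩Q| = 0.9167.
|P △ Q| = |P| + |Q| − 2·|P∩Q| = 15 + 6 − 1.8333 = 19.17.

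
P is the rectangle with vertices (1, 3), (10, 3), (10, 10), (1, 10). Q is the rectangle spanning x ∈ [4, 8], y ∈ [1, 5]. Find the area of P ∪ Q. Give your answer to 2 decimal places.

By inclusion–exclusion:
Individual areas: |P| = 63, |Q| = 16.
|P∩Q|: x∈[4,8], y∈[3,5] → 4·2 = 8.
|P ∪ Q| = 79 − 8 = 71.00.

71.00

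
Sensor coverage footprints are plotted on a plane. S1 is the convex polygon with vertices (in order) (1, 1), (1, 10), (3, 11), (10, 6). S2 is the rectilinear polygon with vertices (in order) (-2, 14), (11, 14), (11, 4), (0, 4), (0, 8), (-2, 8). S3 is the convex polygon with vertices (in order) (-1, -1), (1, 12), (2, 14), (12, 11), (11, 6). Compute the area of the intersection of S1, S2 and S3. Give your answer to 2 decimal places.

The intersection is the polygon with vertices (3,11), (10,6), (6.4,4), (1,4), (1,10).
By the shoelace formula its area is 40.90.

40.90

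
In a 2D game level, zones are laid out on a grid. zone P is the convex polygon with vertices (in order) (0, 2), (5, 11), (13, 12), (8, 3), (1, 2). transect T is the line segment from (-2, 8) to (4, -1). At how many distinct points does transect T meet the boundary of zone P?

2

The segment meets the boundary at (1.913,2.13), (0.909,3.636).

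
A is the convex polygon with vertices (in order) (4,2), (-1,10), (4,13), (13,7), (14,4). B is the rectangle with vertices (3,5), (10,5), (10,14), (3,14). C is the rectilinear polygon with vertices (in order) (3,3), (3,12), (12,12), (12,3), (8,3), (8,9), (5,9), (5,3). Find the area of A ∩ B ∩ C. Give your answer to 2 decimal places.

30.25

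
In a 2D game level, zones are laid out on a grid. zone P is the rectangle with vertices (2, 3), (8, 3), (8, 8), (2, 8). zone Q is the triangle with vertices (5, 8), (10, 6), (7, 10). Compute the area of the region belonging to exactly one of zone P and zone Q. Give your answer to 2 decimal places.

33.40

|zone P| = 30, |zone Q| = 7, |zone P∩zone Q| = 1.8.
|zone P △ zone Q| = |zone P| + |zone Q| − 2·|zone P∩zone Q| = 30 + 7 − 3.6 = 33.40.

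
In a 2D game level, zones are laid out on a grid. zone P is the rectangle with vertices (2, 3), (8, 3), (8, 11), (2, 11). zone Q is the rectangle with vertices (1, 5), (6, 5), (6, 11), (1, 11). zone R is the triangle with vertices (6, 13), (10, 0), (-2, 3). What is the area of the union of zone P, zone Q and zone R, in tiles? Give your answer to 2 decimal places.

82.34

By inclusion–exclusion:
Individual areas: |zone P| = 48, |zone Q| = 30, |zone R| = 72.
|zone P∩zone Q|: x∈[2,6], y∈[5,11] → 4·6 = 24.
|zone P∩zone R| = 41.2846.
|zone Q∩zone R| = 22.775.
|zone P∩zone Q∩zone R| = 20.4.
|zone P ∪ zone Q ∪ zone R| = 150 − 88.0596 + 20.4 = 82.34.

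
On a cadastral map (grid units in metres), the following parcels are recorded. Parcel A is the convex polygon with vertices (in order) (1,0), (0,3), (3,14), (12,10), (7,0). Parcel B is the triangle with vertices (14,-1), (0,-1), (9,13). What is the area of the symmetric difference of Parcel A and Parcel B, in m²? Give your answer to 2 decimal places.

|Parcel A| = 107, |Parcel B| = 98, |Parcel A∩Parcel B| = 57.4095.
|Parcel A △ Parcel B| = |Parcel A| + |Parcel B| − 2·|Parcel A∩Parcel B| = 107 + 98 − 114.8191 = 90.18.

90.18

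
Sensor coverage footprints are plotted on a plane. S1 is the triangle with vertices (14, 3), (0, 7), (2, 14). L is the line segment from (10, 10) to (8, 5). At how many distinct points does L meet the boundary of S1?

The segment meets the boundary at (9.024,7.561).

1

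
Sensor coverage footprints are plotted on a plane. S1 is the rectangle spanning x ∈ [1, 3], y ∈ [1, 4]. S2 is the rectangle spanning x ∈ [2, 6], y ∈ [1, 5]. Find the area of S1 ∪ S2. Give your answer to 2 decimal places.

By inclusion–exclusion:
Individual areas: |S1| = 6, |S2| = 16.
|S1∩S2|: x∈[2,3], y∈[1,4] → 1·3 = 3.
|S1 ∪ S2| = 22 − 3 = 19.00.

19.00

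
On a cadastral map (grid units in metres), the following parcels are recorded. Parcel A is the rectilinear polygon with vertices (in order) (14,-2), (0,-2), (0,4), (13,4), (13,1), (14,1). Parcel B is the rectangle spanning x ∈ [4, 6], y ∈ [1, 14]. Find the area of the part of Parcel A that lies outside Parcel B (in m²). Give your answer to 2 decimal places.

75.00

|Parcel A| = 81, |Parcel A∩Parcel B| = 6.
|Parcel A ∖ Parcel B| = |Parcel A| − |Parcel A∩Parcel B| = 81 − 6 = 75.00.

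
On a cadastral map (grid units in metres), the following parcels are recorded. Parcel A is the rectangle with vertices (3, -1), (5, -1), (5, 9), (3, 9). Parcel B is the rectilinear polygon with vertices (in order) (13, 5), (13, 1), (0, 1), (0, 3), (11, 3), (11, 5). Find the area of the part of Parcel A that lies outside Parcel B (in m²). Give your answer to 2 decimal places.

16.00

|Parcel A| = 20, |Parcel A∩Parcel B| = 4.
|Parcel A ∖ Parcel B| = |Parcel A| − |Parcel A∩Parcel B| = 20 − 4 = 16.00.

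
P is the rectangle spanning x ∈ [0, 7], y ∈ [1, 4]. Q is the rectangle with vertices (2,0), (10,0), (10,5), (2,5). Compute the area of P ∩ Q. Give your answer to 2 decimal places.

15.00

|P∩Q|: x∈[2,7], y∈[1,4] → 5·3 = 15.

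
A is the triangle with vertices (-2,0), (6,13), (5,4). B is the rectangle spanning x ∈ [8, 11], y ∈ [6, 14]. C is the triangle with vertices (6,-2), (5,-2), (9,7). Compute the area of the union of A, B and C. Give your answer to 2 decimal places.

57.94

By inclusion–exclusion:
Individual areas: |A| = 29.5, |B| = 24, |C| = 4.5.
|A∩B| = 0.
|A∩C| = 0.
|B∩C| = 0.0556.
|A∩B∩C| = 0.
|A ∪ B ∪ C| = 58 − 0.0556 + 0 = 57.94.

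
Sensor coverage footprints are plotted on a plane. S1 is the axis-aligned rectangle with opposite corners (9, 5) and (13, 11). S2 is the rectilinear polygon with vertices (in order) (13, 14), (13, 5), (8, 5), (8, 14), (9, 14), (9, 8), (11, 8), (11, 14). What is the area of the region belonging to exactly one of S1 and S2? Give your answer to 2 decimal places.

|S1| = 24, |S2| = 33, |S1∩S2| = 18.
|S1 △ S2| = |S1| + |S2| − 2·|S1∩S2| = 24 + 33 − 36 = 21.00.

21.00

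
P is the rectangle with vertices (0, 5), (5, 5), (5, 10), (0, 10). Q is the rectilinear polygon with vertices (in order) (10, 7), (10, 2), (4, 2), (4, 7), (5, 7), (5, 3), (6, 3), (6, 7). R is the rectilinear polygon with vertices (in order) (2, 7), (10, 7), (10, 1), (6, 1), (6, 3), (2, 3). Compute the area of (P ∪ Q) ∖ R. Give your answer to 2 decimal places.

|P ∪ Q| = 49.
|(P ∪ Q) ∩ R| = 28.
|(P ∪ Q) ∖ R| = 49 − 28 = 21.00.

21.00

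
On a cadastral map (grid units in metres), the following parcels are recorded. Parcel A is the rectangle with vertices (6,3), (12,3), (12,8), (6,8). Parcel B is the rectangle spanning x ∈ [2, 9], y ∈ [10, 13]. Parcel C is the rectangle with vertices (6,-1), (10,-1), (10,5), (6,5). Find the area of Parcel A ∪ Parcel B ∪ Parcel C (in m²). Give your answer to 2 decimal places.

67.00

By inclusion–exclusion:
Individual areas: |Parcel A| = 30, |Parcel B| = 21, |Parcel C| = 24.
|Parcel A∩Parcel B| = 0 (no overlap).
|Parcel A∩Parcel C|: x∈[6,10], y∈[3,5] → 4·2 = 8.
|Parcel B∩Parcel C| = 0 (no overlap).
|Parcel A∩Parcel B∩Parcel C| = 0.
|Parcel A ∪ Parcel B ∪ Parcel C| = 75 − 8 + 0 = 67.00.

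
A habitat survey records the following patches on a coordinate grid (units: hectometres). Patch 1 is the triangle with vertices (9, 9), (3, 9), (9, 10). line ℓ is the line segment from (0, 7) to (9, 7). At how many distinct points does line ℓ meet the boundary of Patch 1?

0

The segment lies entirely outside Patch 1 and never meets its boundary.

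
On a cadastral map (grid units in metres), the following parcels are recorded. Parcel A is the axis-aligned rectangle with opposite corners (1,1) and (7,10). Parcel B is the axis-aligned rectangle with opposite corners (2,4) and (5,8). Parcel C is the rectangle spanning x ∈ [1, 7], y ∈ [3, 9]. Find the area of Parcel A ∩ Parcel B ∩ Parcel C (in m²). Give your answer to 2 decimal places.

The intersection is the polygon with vertices (2,8), (5,8), (5,4), (2,4).
By the shoelace formula its area is 12.00.

12.00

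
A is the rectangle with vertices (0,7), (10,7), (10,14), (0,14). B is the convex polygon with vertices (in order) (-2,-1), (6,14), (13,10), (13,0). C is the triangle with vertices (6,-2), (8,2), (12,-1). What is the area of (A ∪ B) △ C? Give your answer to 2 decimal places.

|A ∪ B| = 177.0048.
|(A ∪ B) ∩ C| = 4.7414.
|(A ∪ B) △ C| = 177.0048 + 11 − 9.4828 = 178.52.

178.52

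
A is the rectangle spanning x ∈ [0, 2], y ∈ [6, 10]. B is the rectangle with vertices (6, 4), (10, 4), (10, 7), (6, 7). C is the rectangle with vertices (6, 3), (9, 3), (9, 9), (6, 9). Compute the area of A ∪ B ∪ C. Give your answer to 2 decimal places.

29.00

By inclusion–exclusion:
Individual areas: |A| = 8, |B| = 12, |C| = 18.
|A∩B| = 0 (no overlap).
|A∩C| = 0 (no overlap).
|B∩C|: x∈[6,9], y∈[4,7] → 3·3 = 9.
|A∩B∩C| = 0.
|A ∪ B ∪ C| = 38 − 9 + 0 = 29.00.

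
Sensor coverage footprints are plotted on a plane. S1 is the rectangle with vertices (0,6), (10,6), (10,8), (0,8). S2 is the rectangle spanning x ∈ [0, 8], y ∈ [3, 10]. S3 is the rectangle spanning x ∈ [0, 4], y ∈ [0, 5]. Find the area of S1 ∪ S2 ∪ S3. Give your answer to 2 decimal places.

By inclusion–exclusion:
Individual areas: |S1| = 20, |S2| = 56, |S3| = 20.
|S1∩S2|: x∈[0,8], y∈[6,8] → 8·2 = 16.
|S1∩S3| = 0 (no overlap).
|S2∩S3|: x∈[0,4], y∈[3,5] → 4·2 = 8.
|S1∩S2∩S3| = 0.
|S1 ∪ S2 ∪ S3| = 96 − 24 + 0 = 72.00.

72.00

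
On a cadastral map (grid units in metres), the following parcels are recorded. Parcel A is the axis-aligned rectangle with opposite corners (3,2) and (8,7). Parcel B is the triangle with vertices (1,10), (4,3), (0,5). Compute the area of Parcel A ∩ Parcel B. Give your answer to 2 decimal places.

0.92

The intersection is the polygon with vertices (3,5.333), (4,3), (3,3.5).
By the shoelace formula its area is 0.92.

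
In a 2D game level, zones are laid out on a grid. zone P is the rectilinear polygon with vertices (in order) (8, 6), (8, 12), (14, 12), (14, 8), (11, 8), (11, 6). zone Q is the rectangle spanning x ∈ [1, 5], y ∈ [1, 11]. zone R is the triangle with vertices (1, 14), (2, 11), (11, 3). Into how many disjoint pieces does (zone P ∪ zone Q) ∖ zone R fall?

(zone P ∪ zone Q) ∖ zone R splits into 3 disjoint pieces (area 29.9591, area 36, area 0.8909).

3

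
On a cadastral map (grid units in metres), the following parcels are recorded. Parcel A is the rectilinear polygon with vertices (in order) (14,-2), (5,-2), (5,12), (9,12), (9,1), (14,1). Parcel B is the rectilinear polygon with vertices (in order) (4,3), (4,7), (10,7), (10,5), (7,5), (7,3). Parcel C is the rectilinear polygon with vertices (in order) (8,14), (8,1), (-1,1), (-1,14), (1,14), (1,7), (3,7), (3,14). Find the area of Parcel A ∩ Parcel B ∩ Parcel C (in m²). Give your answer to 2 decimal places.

10.00

The intersection is the polygon with vertices (8,7), (8,5), (7,5), (7,3), (5,3), (5,7).
By the shoelace formula its area is 10.00.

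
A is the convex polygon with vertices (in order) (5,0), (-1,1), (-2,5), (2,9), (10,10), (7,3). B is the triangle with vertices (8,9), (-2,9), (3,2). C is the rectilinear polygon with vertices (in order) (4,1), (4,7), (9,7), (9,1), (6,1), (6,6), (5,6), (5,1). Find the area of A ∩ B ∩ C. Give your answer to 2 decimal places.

4.11

The intersection is the polygon with vertices (5.857,6), (5,6), (5,4.8), (4,3.4), (4,7), (6.571,7).
By the shoelace formula its area is 4.11.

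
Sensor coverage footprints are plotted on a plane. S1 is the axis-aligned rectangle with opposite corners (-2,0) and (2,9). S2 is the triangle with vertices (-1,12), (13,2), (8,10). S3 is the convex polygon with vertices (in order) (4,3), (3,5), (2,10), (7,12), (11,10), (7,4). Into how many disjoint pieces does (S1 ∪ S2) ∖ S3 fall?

3

(S1 ∪ S2) ∖ S3 splits into 3 disjoint pieces (area 36, area 7.8065, area 3.6452).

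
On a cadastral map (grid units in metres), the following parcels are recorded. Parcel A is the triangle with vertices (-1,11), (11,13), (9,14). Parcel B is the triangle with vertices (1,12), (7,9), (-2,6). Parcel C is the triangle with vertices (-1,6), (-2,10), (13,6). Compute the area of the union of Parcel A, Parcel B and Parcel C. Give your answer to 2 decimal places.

48.90

By inclusion–exclusion:
Individual areas: |Parcel A| = 8, |Parcel B| = 22.5, |Parcel C| = 28.
|Parcel A∩Parcel B| = 0.3075.
|Parcel A∩Parcel C| = 0.
|Parcel B∩Parcel C| = 9.2911.
|Parcel A∩Parcel B∩Parcel C| = 0.
|Parcel A ∪ Parcel B ∪ Parcel C| = 58.5 − 9.5986 + 0 = 48.90.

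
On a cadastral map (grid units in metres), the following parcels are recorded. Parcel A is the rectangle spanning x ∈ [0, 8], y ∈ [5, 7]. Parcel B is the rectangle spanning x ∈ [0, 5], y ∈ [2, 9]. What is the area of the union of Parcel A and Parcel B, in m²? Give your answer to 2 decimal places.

By inclusion–exclusion:
Individual areas: |Parcel A| = 16, |Parcel B| = 35.
|Parcel A∩Parcel B|: x∈[0,5], y∈[5,7] → 5·2 = 10.
|Parcel A ∪ Parcel B| = 51 − 10 = 41.00.

41.00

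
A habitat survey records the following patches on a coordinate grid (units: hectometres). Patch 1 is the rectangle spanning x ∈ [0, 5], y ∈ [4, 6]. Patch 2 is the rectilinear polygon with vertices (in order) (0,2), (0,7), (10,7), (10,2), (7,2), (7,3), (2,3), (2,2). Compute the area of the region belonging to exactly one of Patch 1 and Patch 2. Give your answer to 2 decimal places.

|Patch 1| = 10, |Patch 2| = 45, |Patch 1∩Patch 2| = 10.
|Patch 1 △ Patch 2| = |Patch 1| + |Patch 2| − 2·|Patch 1∩Patch 2| = 10 + 45 − 20 = 35.00.

35.00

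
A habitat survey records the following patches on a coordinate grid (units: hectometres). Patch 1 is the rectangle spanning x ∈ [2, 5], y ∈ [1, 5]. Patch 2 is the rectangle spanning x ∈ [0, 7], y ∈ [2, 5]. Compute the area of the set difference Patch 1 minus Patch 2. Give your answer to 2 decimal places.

|Patch 1∩Patch 2|: x∈[2,5], y∈[2,5] → 3·3 = 9.
|Patch 1| = 12.
|Patch 1 ∖ Patch 2| = |Patch 1| − |Patch 1∩Patch 2| = 12 − 9 = 3.00.

3.00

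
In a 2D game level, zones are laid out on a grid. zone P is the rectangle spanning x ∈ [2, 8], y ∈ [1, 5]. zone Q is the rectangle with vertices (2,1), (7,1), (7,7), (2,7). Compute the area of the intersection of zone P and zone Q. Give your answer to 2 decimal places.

20.00

|zone P∩zone Q|: x∈[2,7], y∈[1,5] → 5·4 = 20.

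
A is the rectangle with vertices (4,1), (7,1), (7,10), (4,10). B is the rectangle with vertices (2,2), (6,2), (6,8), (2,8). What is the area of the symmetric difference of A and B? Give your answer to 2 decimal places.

27.00

|A∩B|: x∈[4,6], y∈[2,8] → 2·6 = 12.
|A △ B| = |A| + |B| − 2·|A∩B| = 27 + 24 − 24 = 27.00.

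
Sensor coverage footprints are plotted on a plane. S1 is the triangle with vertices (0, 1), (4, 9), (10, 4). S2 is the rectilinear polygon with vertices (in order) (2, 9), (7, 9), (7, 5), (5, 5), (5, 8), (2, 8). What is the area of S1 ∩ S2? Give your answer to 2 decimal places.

5.50

The intersection is the polygon with vertices (4,9), (7,6.5), (7,5), (5,5), (5,8), (3.5,8).
By the shoelace formula its area is 5.50.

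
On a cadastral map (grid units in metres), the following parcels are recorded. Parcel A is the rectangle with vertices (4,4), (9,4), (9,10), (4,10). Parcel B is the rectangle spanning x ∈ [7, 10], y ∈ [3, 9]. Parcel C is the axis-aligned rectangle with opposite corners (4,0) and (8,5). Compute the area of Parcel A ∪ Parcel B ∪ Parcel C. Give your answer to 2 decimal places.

53.00

By inclusion–exclusion:
Individual areas: |Parcel A| = 30, |Parcel B| = 18, |Parcel C| = 20.
|Parcel A∩Parcel B|: x∈[7,9], y∈[4,9] → 2·5 = 10.
|Parcel A∩Parcel C|: x∈[4,8], y∈[4,5] → 4·1 = 4.
|Parcel B∩Parcel C|: x∈[7,8], y∈[3,5] → 1·2 = 2.
|Parcel A∩Parcel B∩Parcel C| = 1.
|Parcel A ∪ Parcel B ∪ Parcel C| = 68 − 16 + 1 = 53.00.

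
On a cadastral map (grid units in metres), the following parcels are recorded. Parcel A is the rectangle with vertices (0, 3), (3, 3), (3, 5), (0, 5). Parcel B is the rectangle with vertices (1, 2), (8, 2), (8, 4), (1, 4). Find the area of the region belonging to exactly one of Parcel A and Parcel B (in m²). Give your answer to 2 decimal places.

16.00

|Parcel A∩Parcel B|: x∈[1,3], y∈[3,4] → 2·1 = 2.
|Parcel A △ Parcel B| = |Parcel A| + |Parcel B| − 2·|Parcel A∩Parcel B| = 6 + 14 − 4 = 16.00.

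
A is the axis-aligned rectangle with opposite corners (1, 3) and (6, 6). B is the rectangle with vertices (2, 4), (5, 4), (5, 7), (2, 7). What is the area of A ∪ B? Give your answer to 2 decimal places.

18.00

By inclusion–exclusion:
Individual areas: |A| = 15, |B| = 9.
|A∩B|: x∈[2,5], y∈[4,6] → 3·2 = 6.
|A ∪ B| = 24 − 6 = 18.00.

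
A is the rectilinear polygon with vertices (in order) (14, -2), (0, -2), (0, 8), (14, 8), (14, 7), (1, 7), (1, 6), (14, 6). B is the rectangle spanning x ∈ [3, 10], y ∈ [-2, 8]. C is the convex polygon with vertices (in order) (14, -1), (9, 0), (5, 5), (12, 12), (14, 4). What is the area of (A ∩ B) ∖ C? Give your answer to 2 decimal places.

40.90

|A ∩ B| = 63.
|(A ∩ B) ∩ C| = 22.1.
|(A ∩ B) ∖ C| = 63 − 22.1 = 40.90.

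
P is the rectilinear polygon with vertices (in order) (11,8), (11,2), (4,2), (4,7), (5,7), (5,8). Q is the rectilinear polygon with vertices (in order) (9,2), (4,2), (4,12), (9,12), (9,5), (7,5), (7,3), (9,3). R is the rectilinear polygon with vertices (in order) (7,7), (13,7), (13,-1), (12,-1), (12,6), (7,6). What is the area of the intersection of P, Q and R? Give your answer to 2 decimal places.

2.00

The intersection is the polygon with vertices (9,6), (7,6), (7,7), (9,7).
By the shoelace formula its area is 2.00.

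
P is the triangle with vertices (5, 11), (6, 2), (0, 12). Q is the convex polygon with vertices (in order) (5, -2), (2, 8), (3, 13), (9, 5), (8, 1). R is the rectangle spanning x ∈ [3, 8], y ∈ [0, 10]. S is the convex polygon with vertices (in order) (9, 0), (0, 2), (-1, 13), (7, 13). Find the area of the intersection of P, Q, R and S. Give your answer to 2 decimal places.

The intersection is the polygon with vertices (3,10), (5.111,10), (6,2), (3,7).
By the shoelace formula its area is 12.94.

12.94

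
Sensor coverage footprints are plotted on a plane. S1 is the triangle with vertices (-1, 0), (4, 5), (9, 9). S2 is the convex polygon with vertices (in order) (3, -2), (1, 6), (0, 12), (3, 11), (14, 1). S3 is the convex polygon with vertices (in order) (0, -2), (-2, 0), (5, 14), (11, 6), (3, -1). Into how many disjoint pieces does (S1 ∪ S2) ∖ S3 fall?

3

(S1 ∪ S2) ∖ S3 splits into 3 disjoint pieces (area 9.6719, area 0.0012, area 31.2587).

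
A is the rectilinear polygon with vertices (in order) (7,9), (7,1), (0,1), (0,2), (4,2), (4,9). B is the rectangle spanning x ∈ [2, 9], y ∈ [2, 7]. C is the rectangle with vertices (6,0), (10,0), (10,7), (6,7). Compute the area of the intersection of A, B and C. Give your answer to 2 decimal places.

The intersection is the polygon with vertices (6,2), (6,7), (7,7), (7,2).
By the shoelace formula its area is 5.00.

5.00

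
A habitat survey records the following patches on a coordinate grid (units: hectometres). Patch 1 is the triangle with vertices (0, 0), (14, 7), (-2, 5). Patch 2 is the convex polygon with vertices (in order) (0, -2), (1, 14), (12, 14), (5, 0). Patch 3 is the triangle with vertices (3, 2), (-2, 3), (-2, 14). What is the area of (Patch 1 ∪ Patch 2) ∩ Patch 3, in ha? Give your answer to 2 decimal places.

11.93

The region (Patch 1 ∪ Patch 2) ∩ Patch 3 is the polygon with vertices (-2,5), (0.457,5.307), (0.609,7.739), (3,2), (-1.13,2.826).
By the shoelace formula its area is 11.93.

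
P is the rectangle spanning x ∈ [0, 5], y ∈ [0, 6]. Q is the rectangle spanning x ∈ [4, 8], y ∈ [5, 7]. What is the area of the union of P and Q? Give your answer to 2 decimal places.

37.00

By inclusion–exclusion:
Individual areas: |P| = 30, |Q| = 8.
|P∩Q|: x∈[4,5], y∈[5,6] → 1·1 = 1.
|P ∪ Q| = 38 − 1 = 37.00.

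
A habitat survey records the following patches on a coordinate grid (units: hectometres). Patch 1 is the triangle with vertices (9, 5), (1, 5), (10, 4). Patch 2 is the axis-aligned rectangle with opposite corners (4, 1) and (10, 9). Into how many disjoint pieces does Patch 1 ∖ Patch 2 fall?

Patch 1 ∖ Patch 2 is a single connected region.

1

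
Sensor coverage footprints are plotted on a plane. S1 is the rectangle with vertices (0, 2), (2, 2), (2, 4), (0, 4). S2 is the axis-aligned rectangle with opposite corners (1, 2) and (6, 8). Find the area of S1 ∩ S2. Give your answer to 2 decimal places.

2.00

|S1∩S2|: x∈[1,2], y∈[2,4] → 1·2 = 2.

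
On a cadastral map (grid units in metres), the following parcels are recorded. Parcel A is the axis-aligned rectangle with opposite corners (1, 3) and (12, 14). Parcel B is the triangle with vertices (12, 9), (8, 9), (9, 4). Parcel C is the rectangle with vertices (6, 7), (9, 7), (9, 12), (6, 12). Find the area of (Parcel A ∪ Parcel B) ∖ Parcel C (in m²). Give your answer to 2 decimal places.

106.00

|Parcel A ∪ Parcel B| = 121.
|(Parcel A ∪ Parcel B) ∩ Parcel C| = 15.
|(Parcel A ∪ Parcel B) ∖ Parcel C| = 121 − 15 = 106.00.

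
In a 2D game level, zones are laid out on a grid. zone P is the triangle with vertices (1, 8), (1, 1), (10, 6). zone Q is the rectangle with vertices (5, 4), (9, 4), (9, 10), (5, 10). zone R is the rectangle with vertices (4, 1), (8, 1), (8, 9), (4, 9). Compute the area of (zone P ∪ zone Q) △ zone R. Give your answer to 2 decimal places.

|zone P ∪ zone Q| = 46.7111.
|(zone P ∪ zone Q) ∩ zone R| = 19.8222.
|(zone P ∪ zone Q) △ zone R| = 46.7111 + 32 − 39.6444 = 39.07.

39.07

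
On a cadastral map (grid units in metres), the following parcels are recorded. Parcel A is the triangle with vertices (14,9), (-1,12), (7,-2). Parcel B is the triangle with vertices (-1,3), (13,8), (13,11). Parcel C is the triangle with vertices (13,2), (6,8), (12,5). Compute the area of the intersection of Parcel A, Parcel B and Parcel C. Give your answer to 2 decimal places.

The intersection is the polygon with vertices (8.059,6.235), (6.7,7.4), (6.933,7.533), (8.917,6.542).
By the shoelace formula its area is 0.96.

0.96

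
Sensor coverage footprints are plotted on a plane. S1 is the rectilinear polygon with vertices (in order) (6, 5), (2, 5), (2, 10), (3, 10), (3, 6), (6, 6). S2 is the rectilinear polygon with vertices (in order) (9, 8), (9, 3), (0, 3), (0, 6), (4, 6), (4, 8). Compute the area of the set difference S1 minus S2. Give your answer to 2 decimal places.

4.00

|S1| = 8, |S1∩S2| = 4.
|S1 ∖ S2| = |S1| − |S1∩S2| = 8 − 4 = 4.00.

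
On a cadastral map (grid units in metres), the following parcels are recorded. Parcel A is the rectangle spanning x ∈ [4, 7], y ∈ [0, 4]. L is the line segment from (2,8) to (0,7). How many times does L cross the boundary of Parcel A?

The segment lies entirely outside Parcel A and never meets its boundary.

0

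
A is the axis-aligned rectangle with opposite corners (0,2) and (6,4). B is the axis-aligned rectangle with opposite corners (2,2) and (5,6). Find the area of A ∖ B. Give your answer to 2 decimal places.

6.00

|A∩B|: x∈[2,5], y∈[2,4] → 3·2 = 6.
|A| = 12.
|A ∖ B| = |A| − |A∩B| = 12 − 6 = 6.00.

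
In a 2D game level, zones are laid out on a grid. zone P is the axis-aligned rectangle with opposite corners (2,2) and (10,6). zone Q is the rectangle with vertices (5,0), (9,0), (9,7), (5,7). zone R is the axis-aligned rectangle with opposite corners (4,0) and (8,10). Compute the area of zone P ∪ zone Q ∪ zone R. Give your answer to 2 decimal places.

59.00

By inclusion–exclusion:
Individual areas: |zone P| = 32, |zone Q| = 28, |zone R| = 40.
|zone P∩zone Q|: x∈[5,9], y∈[2,6] → 4·4 = 16.
|zone P∩zone R|: x∈[4,8], y∈[2,6] → 4·4 = 16.
|zone Q∩zone R|: x∈[5,8], y∈[0,7] → 3·7 = 21.
|zone P∩zone Q∩zone R| = 12.
|zone P ∪ zone Q ∪ zone R| = 100 − 53 + 12 = 59.00.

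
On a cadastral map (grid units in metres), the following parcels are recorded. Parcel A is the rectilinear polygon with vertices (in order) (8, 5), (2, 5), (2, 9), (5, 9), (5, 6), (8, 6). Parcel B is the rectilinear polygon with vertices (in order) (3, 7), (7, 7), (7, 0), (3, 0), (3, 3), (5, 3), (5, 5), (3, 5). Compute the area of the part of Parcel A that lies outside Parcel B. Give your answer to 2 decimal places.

9.00

|Parcel A| = 15, |Parcel A∩Parcel B| = 6.
|Parcel A ∖ Parcel B| = |Parcel A| − |Parcel A∩Parcel B| = 15 − 6 = 9.00.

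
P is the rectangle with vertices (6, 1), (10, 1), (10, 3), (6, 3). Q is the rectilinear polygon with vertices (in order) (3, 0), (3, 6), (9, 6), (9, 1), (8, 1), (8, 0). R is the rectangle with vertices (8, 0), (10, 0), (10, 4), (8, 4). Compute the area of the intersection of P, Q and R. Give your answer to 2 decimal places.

The intersection is the polygon with vertices (9,3), (9,1), (8,1), (8,3).
By the shoelace formula its area is 2.00.

2.00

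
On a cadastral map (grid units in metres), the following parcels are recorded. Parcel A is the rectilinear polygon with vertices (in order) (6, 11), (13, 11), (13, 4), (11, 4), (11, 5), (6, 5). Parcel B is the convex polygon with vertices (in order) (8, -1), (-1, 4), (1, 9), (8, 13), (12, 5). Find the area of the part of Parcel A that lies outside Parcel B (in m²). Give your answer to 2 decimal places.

|Parcel A| = 44, |Parcel A∩Parcel B| = 27.6667.
|Parcel A ∖ Parcel B| = |Parcel A| − |Parcel A∩Parcel B| = 44 − 27.6667 = 16.33.

16.33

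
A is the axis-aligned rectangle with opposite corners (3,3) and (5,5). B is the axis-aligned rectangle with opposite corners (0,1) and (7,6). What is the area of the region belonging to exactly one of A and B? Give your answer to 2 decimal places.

|A∩B|: x∈[3,5], y∈[3,5] → 2·2 = 4.
|A △ B| = |A| + |B| − 2·|A∩B| = 4 + 35 − 8 = 31.00.

31.00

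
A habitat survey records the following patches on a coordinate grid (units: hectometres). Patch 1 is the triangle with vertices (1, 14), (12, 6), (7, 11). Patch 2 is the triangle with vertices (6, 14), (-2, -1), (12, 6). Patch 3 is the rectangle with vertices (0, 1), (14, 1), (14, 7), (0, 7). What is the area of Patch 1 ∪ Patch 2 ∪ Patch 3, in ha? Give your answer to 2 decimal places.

By inclusion–exclusion:
Individual areas: |Patch 1| = 7.5, |Patch 2| = 77, |Patch 3| = 84.
|Patch 1∩Patch 2| = 5.884.
|Patch 1∩Patch 3| = 0.1875.
|Patch 2∩Patch 3| = 41.8083.
|Patch 1∩Patch 2∩Patch 3| = 0.1875.
|Patch 1 ∪ Patch 2 ∪ Patch 3| = 168.5 − 47.8798 + 0.1875 = 120.81.

120.81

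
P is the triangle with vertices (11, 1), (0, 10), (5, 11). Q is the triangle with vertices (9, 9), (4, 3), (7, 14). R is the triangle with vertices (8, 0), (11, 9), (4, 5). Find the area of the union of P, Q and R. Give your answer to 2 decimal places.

57.84

By inclusion–exclusion:
Individual areas: |P| = 28, |Q| = 18.5, |R| = 25.5.
|P∩Q| = 5.645.
|P∩R| = 7.2064.
|Q∩R| = 2.1261.
|P∩Q∩R| = 0.8135.
|P ∪ Q ∪ R| = 72 − 14.9775 + 0.8135 = 57.84.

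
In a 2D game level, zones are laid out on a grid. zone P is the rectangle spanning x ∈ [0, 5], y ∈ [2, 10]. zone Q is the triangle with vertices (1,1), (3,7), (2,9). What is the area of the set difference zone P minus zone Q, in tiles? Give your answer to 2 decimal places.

|zone P| = 40, |zone P∩zone Q| = 4.8958.
|zone P ∖ zone Q| = |zone P| − |zone P∩zone Q| = 40 − 4.8958 = 35.10.

35.10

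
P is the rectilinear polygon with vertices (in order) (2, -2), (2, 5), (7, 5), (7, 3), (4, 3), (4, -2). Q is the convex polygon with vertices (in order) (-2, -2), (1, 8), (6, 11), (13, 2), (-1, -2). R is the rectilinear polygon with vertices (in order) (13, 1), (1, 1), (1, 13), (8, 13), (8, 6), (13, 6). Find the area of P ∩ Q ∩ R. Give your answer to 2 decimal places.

The intersection is the polygon with vertices (7,5), (7,3), (4,3), (4,1), (2,1), (2,5).
By the shoelace formula its area is 14.00.

14.00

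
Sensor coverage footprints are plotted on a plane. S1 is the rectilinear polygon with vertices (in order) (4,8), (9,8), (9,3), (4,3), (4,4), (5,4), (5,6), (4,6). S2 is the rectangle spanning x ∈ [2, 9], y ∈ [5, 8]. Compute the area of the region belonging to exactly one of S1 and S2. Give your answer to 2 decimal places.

16.00

|S1| = 23, |S2| = 21, |S1∩S2| = 14.
|S1 △ S2| = |S1| + |S2| − 2·|S1∩S2| = 23 + 21 − 28 = 16.00.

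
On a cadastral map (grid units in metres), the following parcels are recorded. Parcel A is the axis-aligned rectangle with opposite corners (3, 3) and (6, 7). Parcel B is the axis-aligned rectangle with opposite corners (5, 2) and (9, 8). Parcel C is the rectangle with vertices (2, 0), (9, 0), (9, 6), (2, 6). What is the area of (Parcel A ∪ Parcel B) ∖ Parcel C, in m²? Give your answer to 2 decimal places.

|Parcel A ∪ Parcel B| = 32.
|(Parcel A ∪ Parcel B) ∩ Parcel C| = 22.
|(Parcel A ∪ Parcel B) ∖ Parcel C| = 32 − 22 = 10.00.

10.00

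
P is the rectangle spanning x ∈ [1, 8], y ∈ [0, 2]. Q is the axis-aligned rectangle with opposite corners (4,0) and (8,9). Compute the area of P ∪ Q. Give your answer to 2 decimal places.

By inclusion–exclusion:
Individual areas: |P| = 14, |Q| = 36.
|P∩Q|: x∈[4,8], y∈[0,2] → 4·2 = 8.
|P ∪ Q| = 50 − 8 = 42.00.

42.00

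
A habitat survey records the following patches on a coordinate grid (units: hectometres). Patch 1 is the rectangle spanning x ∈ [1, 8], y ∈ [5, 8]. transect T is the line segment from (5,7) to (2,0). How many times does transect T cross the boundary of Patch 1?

1

The segment meets the boundary at (4.143,5).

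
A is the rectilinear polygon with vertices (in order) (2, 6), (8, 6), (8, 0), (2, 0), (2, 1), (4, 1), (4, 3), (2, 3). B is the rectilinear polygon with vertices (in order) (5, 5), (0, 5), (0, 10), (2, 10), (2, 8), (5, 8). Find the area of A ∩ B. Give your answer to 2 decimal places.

3.00

The intersection is the polygon with vertices (5,6), (5,5), (2,5), (2,6).
By the shoelace formula its area is 3.00.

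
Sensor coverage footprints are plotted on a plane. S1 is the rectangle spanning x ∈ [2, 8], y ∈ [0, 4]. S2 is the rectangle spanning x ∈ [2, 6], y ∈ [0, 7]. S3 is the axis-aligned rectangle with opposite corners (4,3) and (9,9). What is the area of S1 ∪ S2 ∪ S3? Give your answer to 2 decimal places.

By inclusion–exclusion:
Individual areas: |S1| = 24, |S2| = 28, |S3| = 30.
|S1∩S2|: x∈[2,6], y∈[0,4] → 4·4 = 16.
|S1∩S3|: x∈[4,8], y∈[3,4] → 4·1 = 4.
|S2∩S3|: x∈[4,6], y∈[3,7] → 2·4 = 8.
|S1∩S2∩S3| = 2.
|S1 ∪ S2 ∪ S3| = 82 − 28 + 2 = 56.00.

56.00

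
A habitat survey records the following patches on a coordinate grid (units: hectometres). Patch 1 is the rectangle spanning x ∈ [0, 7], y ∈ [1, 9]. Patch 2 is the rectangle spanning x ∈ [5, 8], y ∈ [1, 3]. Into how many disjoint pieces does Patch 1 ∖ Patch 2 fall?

1

Patch 1 ∖ Patch 2 is a single connected region.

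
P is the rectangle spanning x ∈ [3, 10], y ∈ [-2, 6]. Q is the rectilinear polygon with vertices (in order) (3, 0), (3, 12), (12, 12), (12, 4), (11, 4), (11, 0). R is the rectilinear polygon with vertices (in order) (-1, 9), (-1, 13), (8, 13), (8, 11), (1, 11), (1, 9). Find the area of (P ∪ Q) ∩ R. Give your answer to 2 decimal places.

The region (P ∪ Q) ∩ R is the polygon with vertices (3,12), (8,12), (8,11), (3,11).
By the shoelace formula its area is 5.00.

5.00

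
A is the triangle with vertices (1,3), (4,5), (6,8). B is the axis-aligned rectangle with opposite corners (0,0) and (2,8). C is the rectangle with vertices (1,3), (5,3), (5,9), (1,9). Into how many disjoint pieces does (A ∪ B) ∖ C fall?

2

(A ∪ B) ∖ C splits into 2 disjoint pieces (area 0.25, area 11).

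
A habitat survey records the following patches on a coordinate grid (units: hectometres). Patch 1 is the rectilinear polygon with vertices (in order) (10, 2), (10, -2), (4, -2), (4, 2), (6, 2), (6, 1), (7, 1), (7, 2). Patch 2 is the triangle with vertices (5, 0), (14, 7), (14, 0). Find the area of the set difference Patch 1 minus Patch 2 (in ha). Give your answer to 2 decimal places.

15.77

|Patch 1| = 23, |Patch 1∩Patch 2| = 7.2302.
|Patch 1 ∖ Patch 2| = |Patch 1| − |Patch 1∩Patch 2| = 23 − 7.2302 = 15.77.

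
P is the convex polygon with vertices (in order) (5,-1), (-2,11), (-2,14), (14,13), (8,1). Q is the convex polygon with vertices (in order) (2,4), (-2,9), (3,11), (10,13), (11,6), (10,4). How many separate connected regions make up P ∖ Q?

P ∖ Q splits into 2 disjoint pieces (area 21.5417, area 41.4985).

2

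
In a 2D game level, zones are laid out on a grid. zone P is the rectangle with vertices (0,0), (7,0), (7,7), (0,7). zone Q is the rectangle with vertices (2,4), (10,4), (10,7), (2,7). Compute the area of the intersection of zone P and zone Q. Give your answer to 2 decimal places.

|zone P∩zone Q|: x∈[2,7], y∈[4,7] → 5·3 = 15.

15.00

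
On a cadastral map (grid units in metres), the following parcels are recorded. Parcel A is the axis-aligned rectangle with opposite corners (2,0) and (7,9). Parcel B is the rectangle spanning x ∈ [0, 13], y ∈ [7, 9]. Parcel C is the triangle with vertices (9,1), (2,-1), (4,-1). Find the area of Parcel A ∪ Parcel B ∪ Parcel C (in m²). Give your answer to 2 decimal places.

By inclusion–exclusion:
Individual areas: |Parcel A| = 45, |Parcel B| = 26, |Parcel C| = 2.
|Parcel A∩Parcel B|: x∈[2,7], y∈[7,9] → 5·2 = 10.
|Parcel A∩Parcel C| = 0.2714.
|Parcel B∩Parcel C| = 0.
|Parcel A∩Parcel B∩Parcel C| = 0.
|Parcel A ∪ Parcel B ∪ Parcel C| = 73 − 10.2714 + 0 = 62.73.

62.73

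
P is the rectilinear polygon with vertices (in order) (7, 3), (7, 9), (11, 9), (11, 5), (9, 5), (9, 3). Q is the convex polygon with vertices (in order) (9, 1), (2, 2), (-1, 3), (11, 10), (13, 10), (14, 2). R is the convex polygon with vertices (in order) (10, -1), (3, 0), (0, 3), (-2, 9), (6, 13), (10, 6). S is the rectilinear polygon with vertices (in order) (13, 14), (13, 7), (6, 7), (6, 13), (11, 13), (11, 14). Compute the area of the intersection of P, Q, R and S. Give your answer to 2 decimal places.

2.41

The intersection is the polygon with vertices (9.429,7), (7,7), (7,7.667), (8.536,8.562).
By the shoelace formula its area is 2.41.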